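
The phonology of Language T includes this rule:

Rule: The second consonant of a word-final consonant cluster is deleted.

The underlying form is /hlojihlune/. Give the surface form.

No segment of /hlojihlune/ meets the structural description of the rule, so the form surfaces unchanged.

hlojihlune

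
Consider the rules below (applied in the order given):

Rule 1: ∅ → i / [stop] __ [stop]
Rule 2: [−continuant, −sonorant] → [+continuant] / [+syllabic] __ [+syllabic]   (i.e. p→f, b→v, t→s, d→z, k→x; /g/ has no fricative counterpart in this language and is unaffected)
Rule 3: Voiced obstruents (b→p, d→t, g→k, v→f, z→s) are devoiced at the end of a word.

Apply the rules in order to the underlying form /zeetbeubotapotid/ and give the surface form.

Rule 1 (stop-cluster i-epenthesis): /t/ and /b/ form a stop–stop cluster, so [i] is inserted between them. /zeetbeubotapotid/ → zeetibeubotapotid.
Rule 2 (intervocalic spirantization): /t/ is a stop between vowels /e/ and /i/, so it spirantizes to the fricative [s]. /b/ is a stop between vowels /i/ and /e/, so it spirantizes to the fricative [v]. /b/ is a stop between vowels /u/ and /o/, so it spirantizes to the fricative [v]. /t/ is a stop between vowels /o/ and /a/, so it spirantizes to the fricative [s]. /p/ is a stop between vowels /a/ and /o/, so it spirantizes to the fricative [f]. /t/ is a stop between vowels /o/ and /i/, so it spirantizes to the fricative [s]. /zeetibeubotapotid/ → zeesiveuvosafosid.
Rule 3 (final devoicing): /d/ is a voiced obstruent in word-final position, so it devoices to [t]. /zeesiveuvosafosid/ → zeesiveuvosafosit.

zeesiveuvosafosit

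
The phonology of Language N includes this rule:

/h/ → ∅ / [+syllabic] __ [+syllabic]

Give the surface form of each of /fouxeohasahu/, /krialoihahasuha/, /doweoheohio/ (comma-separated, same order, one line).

fouxeoasau, krialoiaasua, doweoeoio

/fouxeohasahu/: /h/ occurs between vowels /o/ and /a/, so it deletes. /h/ occurs between vowels /a/ and /u/, so it deletes. → [fouxeoasau].
/krialoihahasuha/: /h/ occurs between vowels /i/ and /a/, so it deletes. /h/ occurs between vowels /a/ and /a/, so it deletes. /h/ occurs between vowels /u/ and /a/, so it deletes. → [krialoiaasua].
/doweoheohio/: /h/ occurs between vowels /o/ and /e/, so it deletes. /h/ occurs between vowels /o/ and /i/, so it deletes. → [doweoeoio].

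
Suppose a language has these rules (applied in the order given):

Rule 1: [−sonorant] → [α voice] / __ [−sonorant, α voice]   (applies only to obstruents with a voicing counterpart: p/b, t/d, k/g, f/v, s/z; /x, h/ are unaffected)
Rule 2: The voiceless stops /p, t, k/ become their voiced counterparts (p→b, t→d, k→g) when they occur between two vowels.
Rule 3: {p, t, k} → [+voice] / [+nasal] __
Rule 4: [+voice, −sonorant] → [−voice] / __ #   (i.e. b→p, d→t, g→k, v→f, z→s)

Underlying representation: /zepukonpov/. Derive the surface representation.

Rule 1 (regressive voicing assimilation): no segment meets the environment; /zepukonpov/ is unchanged.
Rule 2 (intervocalic voicing): /p/ is a voiceless stop between vowels /e/ and /u/, so it voices to [b]. /k/ is a voiceless stop between vowels /u/ and /o/, so it voices to [g]. /zepukonpov/ → zebugonpov.
Rule 3 (post-nasal voicing): /p/ is a voiceless stop immediately after the nasal /n/, so it voices to [b]. /zebugonpov/ → zebugonbov.
Rule 4 (final devoicing): /v/ is a voiced obstruent in word-final position, so it devoices to [f]. /zebugonbov/ → zebugonbof.

zebugonbof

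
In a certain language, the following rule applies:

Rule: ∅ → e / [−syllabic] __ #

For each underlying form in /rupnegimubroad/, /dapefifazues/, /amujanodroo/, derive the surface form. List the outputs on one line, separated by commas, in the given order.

rupnegimubroade, dapefifazuese, amujanodroo

/rupnegimubroad/: the form ends in the consonant /d/, so [e] is inserted word-finally. → [rupnegimubroade].
/dapefifazues/: the form ends in the consonant /s/, so [e] is inserted word-finally. → [dapefifazuese].
/amujanodroo/: the rule's environment is not met; surfaces unchanged as [amujanodroo].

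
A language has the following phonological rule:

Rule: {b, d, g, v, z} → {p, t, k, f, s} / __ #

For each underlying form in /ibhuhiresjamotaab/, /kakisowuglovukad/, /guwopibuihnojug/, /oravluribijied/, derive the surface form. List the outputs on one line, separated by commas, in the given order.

/ibhuhiresjamotaab/: /b/ is a voiced obstruent in word-final position, so it devoices to [p]. → [ibhuhiresjamotaap].
/kakisowuglovukad/: /d/ is a voiced obstruent in word-final position, so it devoices to [t]. → [kakisowuglovukat].
/guwopibuihnojug/: /g/ is a voiced obstruent in word-final position, so it devoices to [k]. → [guwopibuihnojuk].
/oravluribijied/: /d/ is a voiced obstruent in word-final position, so it devoices to [t]. → [oravluribijiet].

ibhuhiresjamotaap, kakisowuglovukat, guwopibuihnojuk, oravluribijiet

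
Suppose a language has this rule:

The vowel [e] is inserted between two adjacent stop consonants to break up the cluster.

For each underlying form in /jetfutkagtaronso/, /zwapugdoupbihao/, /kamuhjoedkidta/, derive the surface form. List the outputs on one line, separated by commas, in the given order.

jetfutekagetaronso, zwapugedoupebihao, kamuhjoedekideta

/jetfutkagtaronso/: /t/ and /k/ form a stop–stop cluster, so [e] is inserted between them. /g/ and /t/ form a stop–stop cluster, so [e] is inserted between them. → [jetfutekagetaronso].
/zwapugdoupbihao/: /g/ and /d/ form a stop–stop cluster, so [e] is inserted between them. /p/ and /b/ form a stop–stop cluster, so [e] is inserted between them. → [zwapugedoupebihao].
/kamuhjoedkidta/: /d/ and /k/ form a stop–stop cluster, so [e] is inserted between them. /d/ and /t/ form a stop–stop cluster, so [e] is inserted between them. → [kamuhjoedekideta].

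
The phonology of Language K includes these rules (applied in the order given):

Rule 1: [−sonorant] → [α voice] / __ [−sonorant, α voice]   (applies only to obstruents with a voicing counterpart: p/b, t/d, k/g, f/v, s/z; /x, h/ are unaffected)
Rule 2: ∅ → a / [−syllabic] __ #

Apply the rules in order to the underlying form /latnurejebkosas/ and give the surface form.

latnurejepkosasa

Rule 1 (regressive voicing assimilation): /b/ precedes the voiceless obstruent /k/, so it devoices to [p] by assimilation. /latnurejebkosas/ → latnurejepkosas.
Rule 2 (final a-epenthesis): the form ends in the consonant /s/, so [a] is inserted word-finally. /latnurejepkosas/ → latnurejepkosasa.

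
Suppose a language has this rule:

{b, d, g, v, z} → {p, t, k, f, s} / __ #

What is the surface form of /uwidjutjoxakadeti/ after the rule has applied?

No segment of /uwidjutjoxakadeti/ meets the structural description of the rule, so the form surfaces unchanged.

uwidjutjoxakadeti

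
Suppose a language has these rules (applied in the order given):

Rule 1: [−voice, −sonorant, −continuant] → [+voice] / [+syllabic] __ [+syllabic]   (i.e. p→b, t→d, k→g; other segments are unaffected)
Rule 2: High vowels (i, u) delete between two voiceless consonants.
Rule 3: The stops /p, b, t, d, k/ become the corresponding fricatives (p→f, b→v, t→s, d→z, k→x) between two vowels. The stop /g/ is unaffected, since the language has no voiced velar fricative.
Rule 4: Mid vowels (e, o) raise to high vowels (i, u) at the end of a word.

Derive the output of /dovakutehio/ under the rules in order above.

dovaguzehiu

Rule 1 (intervocalic voicing): /k/ is a voiceless stop between vowels /a/ and /u/, so it voices to [g]. /t/ is a voiceless stop between vowels /u/ and /e/, so it voices to [d]. /dovakutehio/ → dovagudehio.
Rule 2 (high vowel syncope): no segment meets the environment; /dovagudehio/ is unchanged.
Rule 3 (intervocalic spirantization): /d/ is a stop between vowels /u/ and /e/, so it spirantizes to the fricative [z]. /dovagudehio/ → dovaguzehio.
Rule 4 (final vowel raising): /o/ is a mid vowel in word-final position, so it raises to [u]. /dovaguzehio/ → dovaguzehiu.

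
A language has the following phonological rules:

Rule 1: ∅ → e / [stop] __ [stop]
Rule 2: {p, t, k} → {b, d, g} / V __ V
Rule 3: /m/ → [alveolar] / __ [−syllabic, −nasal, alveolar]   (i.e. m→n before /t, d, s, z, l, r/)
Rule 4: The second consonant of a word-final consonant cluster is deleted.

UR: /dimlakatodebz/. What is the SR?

Rule 1 (stop-cluster e-epenthesis): no segment meets the environment; /dimlakatodebz/ is unchanged.
Rule 2 (intervocalic voicing): /k/ is a voiceless stop between vowels /a/ and /a/, so it voices to [g]. /t/ is a voiceless stop between vowels /a/ and /o/, so it voices to [d]. /dimlakatodebz/ → dimlagadodebz.
Rule 3 (nasal place assimilation): /m/ precedes the alveolar consonant /l/, so it assimilates in place to [n]. /dimlagadodebz/ → dinlagadodebz.
Rule 4 (final cluster simplification): /z/ is the second consonant of a word-final cluster /bz/, so it deletes. /dinlagadodebz/ → dinlagadodeb.

dinlagadodeb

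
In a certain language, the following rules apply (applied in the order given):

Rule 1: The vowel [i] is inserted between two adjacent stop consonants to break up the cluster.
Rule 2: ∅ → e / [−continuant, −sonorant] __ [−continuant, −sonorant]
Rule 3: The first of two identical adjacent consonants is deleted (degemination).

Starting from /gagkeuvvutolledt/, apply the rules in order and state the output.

Rule 1 (stop-cluster i-epenthesis): /g/ and /k/ form a stop–stop cluster, so [i] is inserted between them. /d/ and /t/ form a stop–stop cluster, so [i] is inserted between them. /gagkeuvvutolledt/ → gagikeuvvutolledit.
Rule 2 (stop-cluster e-epenthesis): no segment meets the environment; /gagikeuvvutolledit/ is unchanged.
Rule 3 (degemination): /vv/ is a geminate; the first /v/ deletes. /ll/ is a geminate; the first /l/ deletes. /gagikeuvvutolledit/ → gagikeuvutoledit.

gagikeuvutoledit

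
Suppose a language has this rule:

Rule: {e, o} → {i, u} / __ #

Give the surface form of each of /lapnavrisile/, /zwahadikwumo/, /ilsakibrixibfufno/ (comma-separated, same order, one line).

lapnavrisili, zwahadikwumu, ilsakibrixibfufnu

/lapnavrisile/: /e/ is a mid vowel in word-final position, so it raises to [i]. → [lapnavrisili].
/zwahadikwumo/: /o/ is a mid vowel in word-final position, so it raises to [u]. → [zwahadikwumu].
/ilsakibrixibfufno/: /o/ is a mid vowel in word-final position, so it raises to [u]. → [ilsakibrixibfufnu].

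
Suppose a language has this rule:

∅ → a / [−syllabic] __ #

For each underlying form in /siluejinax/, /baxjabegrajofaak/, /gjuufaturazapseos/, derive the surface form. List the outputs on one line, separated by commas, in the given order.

siluejinaxa, baxjabegrajofaaka, gjuufaturazapseosa

/siluejinax/: the form ends in the consonant /x/, so [a] is inserted word-finally. → [siluejinaxa].
/baxjabegrajofaak/: the form ends in the consonant /k/, so [a] is inserted word-finally. → [baxjabegrajofaaka].
/gjuufaturazapseos/: the form ends in the consonant /s/, so [a] is inserted word-finally. → [gjuufaturazapseosa].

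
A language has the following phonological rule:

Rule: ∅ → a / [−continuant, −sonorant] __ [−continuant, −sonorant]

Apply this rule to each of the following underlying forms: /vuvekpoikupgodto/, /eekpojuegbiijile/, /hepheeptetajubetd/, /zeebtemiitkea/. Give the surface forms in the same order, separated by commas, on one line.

vuvekapoikupagodato, eekapojuegabiijile, hepheepatetajubetad, zeebatemiitakea

/vuvekpoikupgodto/: /k/ and /p/ form a stop–stop cluster, so [a] is inserted between them. /p/ and /g/ form a stop–stop cluster, so [a] is inserted between them. /d/ and /t/ form a stop–stop cluster, so [a] is inserted between them. → [vuvekapoikupagodato].
/eekpojuegbiijile/: /k/ and /p/ form a stop–stop cluster, so [a] is inserted between them. /g/ and /b/ form a stop–stop cluster, so [a] is inserted between them. → [eekapojuegabiijile].
/hepheeptetajubetd/: /p/ and /t/ form a stop–stop cluster, so [a] is inserted between them. /t/ and /d/ form a stop–stop cluster, so [a] is inserted between them. → [hepheepatetajubetad].
/zeebtemiitkea/: /b/ and /t/ form a stop–stop cluster, so [a] is inserted between them. /t/ and /k/ form a stop–stop cluster, so [a] is inserted between them. → [zeebatemiitakea].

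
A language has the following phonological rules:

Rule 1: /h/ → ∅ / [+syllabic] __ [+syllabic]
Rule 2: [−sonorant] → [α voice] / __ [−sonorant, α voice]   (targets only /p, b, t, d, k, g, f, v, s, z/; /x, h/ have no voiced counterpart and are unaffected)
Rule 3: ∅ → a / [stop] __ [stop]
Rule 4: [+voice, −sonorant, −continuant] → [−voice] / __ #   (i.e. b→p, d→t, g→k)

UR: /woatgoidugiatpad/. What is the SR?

woadagoidugiatapat

Rule 1 (intervocalic h-deletion): no segment meets the environment; /woatgoidugiatpad/ is unchanged.
Rule 2 (regressive voicing assimilation): /t/ precedes the voiced obstruent /g/, so it voices to [d] by assimilation. /woatgoidugiatpad/ → woadgoidugiatpad.
Rule 3 (stop-cluster a-epenthesis): /d/ and /g/ form a stop–stop cluster, so [a] is inserted between them. /t/ and /p/ form a stop–stop cluster, so [a] is inserted between them. /woadgoidugiatpad/ → woadagoidugiatapad.
Rule 4 (final devoicing): /d/ is a voiced stop in word-final position, so it devoices to [t]. /woadagoidugiatapad/ → woadagoidugiatapat.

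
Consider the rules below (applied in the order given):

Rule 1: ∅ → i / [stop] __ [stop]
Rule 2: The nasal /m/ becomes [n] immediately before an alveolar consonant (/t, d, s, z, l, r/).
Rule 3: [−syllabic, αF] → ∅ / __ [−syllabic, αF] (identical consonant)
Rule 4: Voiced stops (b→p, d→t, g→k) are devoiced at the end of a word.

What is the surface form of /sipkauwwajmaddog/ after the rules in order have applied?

sipikauwajmadidok

Rule 1 (stop-cluster i-epenthesis): /p/ and /k/ form a stop–stop cluster, so [i] is inserted between them. /d/ and /d/ form a stop–stop cluster, so [i] is inserted between them. /sipkauwwajmaddog/ → sipikauwwajmadidog.
Rule 2 (nasal place assimilation): no segment meets the environment; /sipikauwwajmadidog/ is unchanged.
Rule 3 (degemination): /ww/ is a geminate; the first /w/ deletes. /sipikauwwajmadidog/ → sipikauwajmadidog.
Rule 4 (final devoicing): /g/ is a voiced stop in word-final position, so it devoices to [k]. /sipikauwajmadidog/ → sipikauwajmadidok.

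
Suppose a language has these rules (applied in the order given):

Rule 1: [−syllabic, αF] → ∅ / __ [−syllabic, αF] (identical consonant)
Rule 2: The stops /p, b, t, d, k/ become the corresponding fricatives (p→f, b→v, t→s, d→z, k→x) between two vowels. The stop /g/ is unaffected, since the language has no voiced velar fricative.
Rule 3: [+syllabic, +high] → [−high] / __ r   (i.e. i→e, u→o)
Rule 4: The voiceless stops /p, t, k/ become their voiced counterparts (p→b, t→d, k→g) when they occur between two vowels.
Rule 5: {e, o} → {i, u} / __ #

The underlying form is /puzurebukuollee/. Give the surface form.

Rule 1 (degemination): /ll/ is a geminate; the first /l/ deletes. /puzurebukuollee/ → puzurebukuolee.
Rule 2 (intervocalic spirantization): /b/ is a stop between vowels /e/ and /u/, so it spirantizes to the fricative [v]. /k/ is a stop between vowels /u/ and /u/, so it spirantizes to the fricative [x]. /puzurebukuolee/ → puzurevuxuolee.
Rule 3 (pre-rhotic lowering): /u/ is a high vowel immediately before /r/, so it lowers to [o]. /puzurevuxuolee/ → puzorevuxuolee.
Rule 4 (intervocalic voicing): no segment meets the environment; /puzorevuxuolee/ is unchanged.
Rule 5 (final vowel raising): /e/ is a mid vowel in word-final position, so it raises to [i]. /puzorevuxuolee/ → puzorevuxuolei.

puzorevuxuolei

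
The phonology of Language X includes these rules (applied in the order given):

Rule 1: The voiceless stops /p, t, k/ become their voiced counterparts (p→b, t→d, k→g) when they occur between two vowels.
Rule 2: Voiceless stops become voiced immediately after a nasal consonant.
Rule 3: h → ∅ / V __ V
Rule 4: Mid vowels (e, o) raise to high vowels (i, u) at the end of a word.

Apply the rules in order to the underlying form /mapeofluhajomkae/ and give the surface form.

Rule 1 (intervocalic voicing): /p/ is a voiceless stop between vowels /a/ and /e/, so it voices to [b]. /mapeofluhajomkae/ → mabeofluhajomkae.
Rule 2 (post-nasal voicing): /k/ is a voiceless stop immediately after the nasal /m/, so it voices to [g]. /mabeofluhajomkae/ → mabeofluhajomgae.
Rule 3 (intervocalic h-deletion): /h/ occurs between vowels /u/ and /a/, so it deletes. /mabeofluhajomgae/ → mabeofluajomgae.
Rule 4 (final vowel raising): /e/ is a mid vowel in word-final position, so it raises to [i]. /mabeofluajomgae/ → mabeofluajomgai.

mabeofluajomgai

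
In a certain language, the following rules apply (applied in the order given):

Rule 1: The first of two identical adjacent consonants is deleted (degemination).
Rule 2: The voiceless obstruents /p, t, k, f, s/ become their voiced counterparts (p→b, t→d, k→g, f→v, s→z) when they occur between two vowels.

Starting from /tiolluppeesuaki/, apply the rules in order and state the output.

Rule 1 (degemination): /ll/ is a geminate; the first /l/ deletes. /pp/ is a geminate; the first /p/ deletes. /tiolluppeesuaki/ → tiolupeesuaki.
Rule 2 (intervocalic voicing): /p/ is a voiceless obstruent between vowels /u/ and /e/, so it voices to [b]. /s/ is a voiceless obstruent between vowels /e/ and /u/, so it voices to [z]. /k/ is a voiceless obstruent between vowels /a/ and /i/, so it voices to [g]. /tiolupeesuaki/ → tiolubeezuagi.

tiolubeezuagi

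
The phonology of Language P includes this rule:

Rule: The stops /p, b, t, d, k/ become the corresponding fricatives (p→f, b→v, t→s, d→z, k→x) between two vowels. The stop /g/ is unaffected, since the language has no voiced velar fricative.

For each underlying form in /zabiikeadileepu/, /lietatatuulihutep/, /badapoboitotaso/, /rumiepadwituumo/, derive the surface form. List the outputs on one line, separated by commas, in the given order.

/zabiikeadileepu/: /b/ is a stop between vowels /a/ and /i/, so it spirantizes to the fricative [v]. /k/ is a stop between vowels /i/ and /e/, so it spirantizes to the fricative [x]. /d/ is a stop between vowels /a/ and /i/, so it spirantizes to the fricative [z]. /p/ is a stop between vowels /e/ and /u/, so it spirantizes to the fricative [f]. → [zaviixeazileefu].
/lietatatuulihutep/: /t/ is a stop between vowels /e/ and /a/, so it spirantizes to the fricative [s]. /t/ is a stop between vowels /a/ and /a/, so it spirantizes to the fricative [s]. /t/ is a stop between vowels /a/ and /u/, so it spirantizes to the fricative [s]. /t/ is a stop between vowels /u/ and /e/, so it spirantizes to the fricative [s]. → [liesasasuulihusep].
/badapoboitotaso/: /d/ is a stop between vowels /a/ and /a/, so it spirantizes to the fricative [z]. /p/ is a stop between vowels /a/ and /o/, so it spirantizes to the fricative [f]. /b/ is a stop between vowels /o/ and /o/, so it spirantizes to the fricative [v]. /t/ is a stop between vowels /i/ and /o/, so it spirantizes to the fricative [s]. /t/ is a stop between vowels /o/ and /a/, so it spirantizes to the fricative [s]. → [bazafovoisosaso].
/rumiepadwituumo/: /p/ is a stop between vowels /e/ and /a/, so it spirantizes to the fricative [f]. /t/ is a stop between vowels /i/ and /u/, so it spirantizes to the fricative [s]. → [rumiefadwisuumo].

zaviixeazileefu, liesasasuulihusep, bazafovoisosaso, rumiefadwisuumo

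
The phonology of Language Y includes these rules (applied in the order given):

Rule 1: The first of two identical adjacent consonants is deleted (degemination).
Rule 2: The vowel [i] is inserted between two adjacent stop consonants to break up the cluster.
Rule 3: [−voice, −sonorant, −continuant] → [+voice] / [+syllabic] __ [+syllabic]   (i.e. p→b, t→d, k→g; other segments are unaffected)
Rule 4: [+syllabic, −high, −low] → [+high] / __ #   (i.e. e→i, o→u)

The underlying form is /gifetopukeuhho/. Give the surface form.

gifedobugeuhu

Rule 1 (degemination): /hh/ is a geminate; the first /h/ deletes. /gifetopukeuhho/ → gifetopukeuho.
Rule 2 (stop-cluster i-epenthesis): no segment meets the environment; /gifetopukeuho/ is unchanged.
Rule 3 (intervocalic voicing): /t/ is a voiceless stop between vowels /e/ and /o/, so it voices to [d]. /p/ is a voiceless stop between vowels /o/ and /u/, so it voices to [b]. /k/ is a voiceless stop between vowels /u/ and /e/, so it voices to [g]. /gifetopukeuho/ → gifedobugeuho.
Rule 4 (final vowel raising): /o/ is a mid vowel in word-final position, so it raises to [u]. /gifedobugeuho/ → gifedobugeuhu.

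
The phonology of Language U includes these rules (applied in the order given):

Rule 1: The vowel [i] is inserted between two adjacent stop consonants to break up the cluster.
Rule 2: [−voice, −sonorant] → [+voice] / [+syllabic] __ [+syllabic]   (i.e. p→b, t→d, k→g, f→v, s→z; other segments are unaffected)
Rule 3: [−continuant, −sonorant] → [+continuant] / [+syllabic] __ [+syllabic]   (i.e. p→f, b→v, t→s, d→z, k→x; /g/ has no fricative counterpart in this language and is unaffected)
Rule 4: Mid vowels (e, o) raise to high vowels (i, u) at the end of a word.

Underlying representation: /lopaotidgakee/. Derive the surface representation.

Rule 1 (stop-cluster i-epenthesis): /d/ and /g/ form a stop–stop cluster, so [i] is inserted between them. /lopaotidgakee/ → lopaotidigakee.
Rule 2 (intervocalic voicing): /p/ is a voiceless obstruent between vowels /o/ and /a/, so it voices to [b]. /t/ is a voiceless obstruent between vowels /o/ and /i/, so it voices to [d]. /k/ is a voiceless obstruent between vowels /a/ and /e/, so it voices to [g]. /lopaotidigakee/ → lobaodidigagee.
Rule 3 (intervocalic spirantization): /b/ is a stop between vowels /o/ and /a/, so it spirantizes to the fricative [v]. /d/ is a stop between vowels /o/ and /i/, so it spirantizes to the fricative [z]. /d/ is a stop between vowels /i/ and /i/, so it spirantizes to the fricative [z]. /lobaodidigagee/ → lovaozizigagee.
Rule 4 (final vowel raising): /e/ is a mid vowel in word-final position, so it raises to [i]. /lovaozizigagee/ → lovaozizigagei.

lovaozizigagei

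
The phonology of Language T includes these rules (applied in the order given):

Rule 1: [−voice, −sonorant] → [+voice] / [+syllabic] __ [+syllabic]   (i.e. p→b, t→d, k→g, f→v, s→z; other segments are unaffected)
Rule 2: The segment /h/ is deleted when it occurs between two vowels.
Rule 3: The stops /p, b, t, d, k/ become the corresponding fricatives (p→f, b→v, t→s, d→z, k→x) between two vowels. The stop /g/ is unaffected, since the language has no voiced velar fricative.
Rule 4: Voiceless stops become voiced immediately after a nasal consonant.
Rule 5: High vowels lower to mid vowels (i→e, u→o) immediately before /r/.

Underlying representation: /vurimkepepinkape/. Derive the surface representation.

Rule 1 (intervocalic voicing): /p/ is a voiceless obstruent between vowels /e/ and /e/, so it voices to [b]. /p/ is a voiceless obstruent between vowels /e/ and /i/, so it voices to [b]. /p/ is a voiceless obstruent between vowels /a/ and /e/, so it voices to [b]. /vurimkepepinkape/ → vurimkebebinkabe.
Rule 2 (intervocalic h-deletion): no segment meets the environment; /vurimkebebinkabe/ is unchanged.
Rule 3 (intervocalic spirantization): /b/ is a stop between vowels /e/ and /e/, so it spirantizes to the fricative [v]. /b/ is a stop between vowels /e/ and /i/, so it spirantizes to the fricative [v]. /b/ is a stop between vowels /a/ and /e/, so it spirantizes to the fricative [v]. /vurimkebebinkabe/ → vurimkevevinkave.
Rule 4 (post-nasal voicing): /k/ is a voiceless stop immediately after the nasal /m/, so it voices to [g]. /k/ is a voiceless stop immediately after the nasal /n/, so it voices to [g]. /vurimkevevinkave/ → vurimgevevingave.
Rule 5 (pre-rhotic lowering): /u/ is a high vowel immediately before /r/, so it lowers to [o]. /vurimgevevingave/ → vorimgevevingave.

vorimgevevingave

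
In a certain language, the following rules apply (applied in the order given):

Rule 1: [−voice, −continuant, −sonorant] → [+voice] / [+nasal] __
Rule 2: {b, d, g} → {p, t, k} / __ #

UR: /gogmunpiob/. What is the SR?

gogmunbiop

Rule 1 (post-nasal voicing): /p/ is a voiceless stop immediately after the nasal /n/, so it voices to [b]. /gogmunpiob/ → gogmunbiob.
Rule 2 (final devoicing): /b/ is a voiced stop in word-final position, so it devoices to [p]. /gogmunbiob/ → gogmunbiop.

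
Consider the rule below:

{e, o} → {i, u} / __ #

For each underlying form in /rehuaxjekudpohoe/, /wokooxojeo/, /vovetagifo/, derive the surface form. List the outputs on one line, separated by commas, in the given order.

/rehuaxjekudpohoe/: /e/ is a mid vowel in word-final position, so it raises to [i]. → [rehuaxjekudpohoi].
/wokooxojeo/: /o/ is a mid vowel in word-final position, so it raises to [u]. → [wokooxojeu].
/vovetagifo/: /o/ is a mid vowel in word-final position, so it raises to [u]. → [vovetagifu].

rehuaxjekudpohoi, wokooxojeu, vovetagifu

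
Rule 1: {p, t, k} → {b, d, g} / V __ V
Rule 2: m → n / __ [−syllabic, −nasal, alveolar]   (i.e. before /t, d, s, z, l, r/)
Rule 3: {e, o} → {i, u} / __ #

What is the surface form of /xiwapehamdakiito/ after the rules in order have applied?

Rule 1 (intervocalic voicing): /p/ is a voiceless stop between vowels /a/ and /e/, so it voices to [b]. /k/ is a voiceless stop between vowels /a/ and /i/, so it voices to [g]. /t/ is a voiceless stop between vowels /i/ and /o/, so it voices to [d]. /xiwapehamdakiito/ → xiwabehamdagiido.
Rule 2 (nasal place assimilation): /m/ precedes the alveolar consonant /d/, so it assimilates in place to [n]. /xiwabehamdagiido/ → xiwabehandagiido.
Rule 3 (final vowel raising): /o/ is a mid vowel in word-final position, so it raises to [u]. /xiwabehandagiido/ → xiwabehandagiidu.

xiwabehandagiidu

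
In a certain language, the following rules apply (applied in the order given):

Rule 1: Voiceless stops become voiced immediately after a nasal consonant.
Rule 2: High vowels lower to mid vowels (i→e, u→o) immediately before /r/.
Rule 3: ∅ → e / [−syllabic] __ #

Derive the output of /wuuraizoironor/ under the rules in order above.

Rule 1 (post-nasal voicing): no segment meets the environment; /wuuraizoironor/ is unchanged.
Rule 2 (pre-rhotic lowering): /u/ is a high vowel immediately before /r/, so it lowers to [o]. /i/ is a high vowel immediately before /r/, so it lowers to [e]. /wuuraizoironor/ → wuoraizoeronor.
Rule 3 (final e-epenthesis): the form ends in the consonant /r/, so [e] is inserted word-finally. /wuoraizoeronor/ → wuoraizoeronore.

wuoraizoeronore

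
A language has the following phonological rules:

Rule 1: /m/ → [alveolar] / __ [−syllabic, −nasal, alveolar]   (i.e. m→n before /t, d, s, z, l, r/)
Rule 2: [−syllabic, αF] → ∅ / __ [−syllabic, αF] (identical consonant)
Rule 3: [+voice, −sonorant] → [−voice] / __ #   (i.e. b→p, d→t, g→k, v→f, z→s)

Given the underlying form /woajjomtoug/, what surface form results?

Rule 1 (nasal place assimilation): /m/ precedes the alveolar consonant /t/, so it assimilates in place to [n]. /woajjomtoug/ → woajjontoug.
Rule 2 (degemination): /jj/ is a geminate; the first /j/ deletes. /woajjontoug/ → woajontoug.
Rule 3 (final devoicing): /g/ is a voiced obstruent in word-final position, so it devoices to [k]. /woajontoug/ → woajontouk.

woajontouk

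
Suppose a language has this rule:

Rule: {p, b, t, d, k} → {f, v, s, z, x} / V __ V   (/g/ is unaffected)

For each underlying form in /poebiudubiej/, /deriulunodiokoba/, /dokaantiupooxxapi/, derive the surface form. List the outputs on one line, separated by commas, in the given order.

poeviuzuviej, deriulunozioxova, doxaantiufooxxafi

/poebiudubiej/: /b/ is a stop between vowels /e/ and /i/, so it spirantizes to the fricative [v]. /d/ is a stop between vowels /u/ and /u/, so it spirantizes to the fricative [z]. /b/ is a stop between vowels /u/ and /i/, so it spirantizes to the fricative [v]. → [poeviuzuviej].
/deriulunodiokoba/: /d/ is a stop between vowels /o/ and /i/, so it spirantizes to the fricative [z]. /k/ is a stop between vowels /o/ and /o/, so it spirantizes to the fricative [x]. /b/ is a stop between vowels /o/ and /a/, so it spirantizes to the fricative [v]. → [deriulunozioxova].
/dokaantiupooxxapi/: /k/ is a stop between vowels /o/ and /a/, so it spirantizes to the fricative [x]. /p/ is a stop between vowels /u/ and /o/, so it spirantizes to the fricative [f]. /p/ is a stop between vowels /a/ and /i/, so it spirantizes to the fricative [f]. → [doxaantiufooxxafi].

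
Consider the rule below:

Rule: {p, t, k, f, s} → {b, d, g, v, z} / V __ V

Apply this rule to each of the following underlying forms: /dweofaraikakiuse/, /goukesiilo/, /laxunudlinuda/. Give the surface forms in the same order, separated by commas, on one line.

/dweofaraikakiuse/: /f/ is a voiceless obstruent between vowels /o/ and /a/, so it voices to [v]. /k/ is a voiceless obstruent between vowels /i/ and /a/, so it voices to [g]. /k/ is a voiceless obstruent between vowels /a/ and /i/, so it voices to [g]. /s/ is a voiceless obstruent between vowels /u/ and /e/, so it voices to [z]. → [dweovaraigagiuze].
/goukesiilo/: /k/ is a voiceless obstruent between vowels /u/ and /e/, so it voices to [g]. /s/ is a voiceless obstruent between vowels /e/ and /i/, so it voices to [z]. → [gougeziilo].
/laxunudlinuda/: the rule's environment is not met; surfaces unchanged as [laxunudlinuda].

dweovaraigagiuze, gougeziilo, laxunudlinuda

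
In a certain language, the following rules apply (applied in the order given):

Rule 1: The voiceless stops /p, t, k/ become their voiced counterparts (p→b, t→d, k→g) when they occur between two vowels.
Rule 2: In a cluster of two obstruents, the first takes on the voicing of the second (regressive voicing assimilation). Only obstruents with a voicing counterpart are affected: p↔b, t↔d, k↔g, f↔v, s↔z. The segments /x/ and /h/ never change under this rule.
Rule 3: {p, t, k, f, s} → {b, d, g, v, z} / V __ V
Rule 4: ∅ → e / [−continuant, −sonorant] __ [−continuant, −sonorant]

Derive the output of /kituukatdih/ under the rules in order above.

Rule 1 (intervocalic voicing): /t/ is a voiceless stop between vowels /i/ and /u/, so it voices to [d]. /k/ is a voiceless stop between vowels /u/ and /a/, so it voices to [g]. /kituukatdih/ → kiduugatdih.
Rule 2 (regressive voicing assimilation): /t/ precedes the voiced obstruent /d/, so it voices to [d] by assimilation. /kiduugatdih/ → kiduugaddih.
Rule 3 (intervocalic voicing): no segment meets the environment; /kiduugaddih/ is unchanged.
Rule 4 (stop-cluster e-epenthesis): /d/ and /d/ form a stop–stop cluster, so [e] is inserted between them. /kiduugaddih/ → kiduugadedih.

kiduugadedih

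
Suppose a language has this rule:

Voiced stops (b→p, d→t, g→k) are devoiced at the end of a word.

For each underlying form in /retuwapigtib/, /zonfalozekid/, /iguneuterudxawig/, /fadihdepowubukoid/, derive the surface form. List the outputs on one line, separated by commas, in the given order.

retuwapigtip, zonfalozekit, iguneuterudxawik, fadihdepowubukoit

/retuwapigtib/: /b/ is a voiced stop in word-final position, so it devoices to [p]. → [retuwapigtip].
/zonfalozekid/: /d/ is a voiced stop in word-final position, so it devoices to [t]. → [zonfalozekit].
/iguneuterudxawig/: /g/ is a voiced stop in word-final position, so it devoices to [k]. → [iguneuterudxawik].
/fadihdepowubukoid/: /d/ is a voiced stop in word-final position, so it devoices to [t]. → [fadihdepowubukoit].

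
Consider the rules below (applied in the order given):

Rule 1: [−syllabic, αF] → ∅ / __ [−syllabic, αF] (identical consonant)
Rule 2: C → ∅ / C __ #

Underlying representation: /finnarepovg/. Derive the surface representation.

Rule 1 (degemination): /nn/ is a geminate; the first /n/ deletes. /finnarepovg/ → finarepovg.
Rule 2 (final cluster simplification): /g/ is the second consonant of a word-final cluster /vg/, so it deletes. /finarepovg/ → finarepov.

finarepov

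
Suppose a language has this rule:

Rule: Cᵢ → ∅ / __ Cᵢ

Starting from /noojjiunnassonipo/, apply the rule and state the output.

noojiunasonipo

/jj/ is a geminate; the first /j/ deletes.
/nn/ is a geminate; the first /n/ deletes.
/ss/ is a geminate; the first /s/ deletes.
The other instances of /n/, /j/, /s/, /p/ do not occur in the required environment and remain unchanged.
Surface form: [noojiunasonipo].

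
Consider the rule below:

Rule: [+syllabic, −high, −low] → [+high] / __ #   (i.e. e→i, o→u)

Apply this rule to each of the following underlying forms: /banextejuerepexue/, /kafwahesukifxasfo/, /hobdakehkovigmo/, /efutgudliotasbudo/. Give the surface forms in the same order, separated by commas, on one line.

banextejuerepexui, kafwahesukifxasfu, hobdakehkovigmu, efutgudliotasbudu

/banextejuerepexue/: /e/ is a mid vowel in word-final position, so it raises to [i]. → [banextejuerepexui].
/kafwahesukifxasfo/: /o/ is a mid vowel in word-final position, so it raises to [u]. → [kafwahesukifxasfu].
/hobdakehkovigmo/: /o/ is a mid vowel in word-final position, so it raises to [u]. → [hobdakehkovigmu].
/efutgudliotasbudo/: /o/ is a mid vowel in word-final position, so it raises to [u]. → [efutgudliotasbudu].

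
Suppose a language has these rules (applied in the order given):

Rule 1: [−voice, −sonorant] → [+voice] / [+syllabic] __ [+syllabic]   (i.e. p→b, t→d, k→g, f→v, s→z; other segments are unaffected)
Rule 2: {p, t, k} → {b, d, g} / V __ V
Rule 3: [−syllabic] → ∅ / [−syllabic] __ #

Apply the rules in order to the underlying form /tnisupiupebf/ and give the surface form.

Rule 1 (intervocalic voicing): /s/ is a voiceless obstruent between vowels /i/ and /u/, so it voices to [z]. /p/ is a voiceless obstruent between vowels /u/ and /i/, so it voices to [b]. /p/ is a voiceless obstruent between vowels /u/ and /e/, so it voices to [b]. /tnisupiupebf/ → tnizubiubebf.
Rule 2 (intervocalic voicing): no segment meets the environment; /tnizubiubebf/ is unchanged.
Rule 3 (final cluster simplification): /f/ is the second consonant of a word-final cluster /bf/, so it deletes. /tnizubiubebf/ → tnizubiubeb.

tnizubiubeb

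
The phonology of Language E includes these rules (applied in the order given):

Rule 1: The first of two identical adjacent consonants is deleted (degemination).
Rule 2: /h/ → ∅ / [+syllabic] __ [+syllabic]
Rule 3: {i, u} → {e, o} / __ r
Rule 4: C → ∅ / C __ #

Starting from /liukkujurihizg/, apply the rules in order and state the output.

liukujoriiz

Rule 1 (degemination): /kk/ is a geminate; the first /k/ deletes. /liukkujurihizg/ → liukujurihizg.
Rule 2 (intervocalic h-deletion): /h/ occurs between vowels /i/ and /i/, so it deletes. /liukujurihizg/ → liukujuriizg.
Rule 3 (pre-rhotic lowering): /u/ is a high vowel immediately before /r/, so it lowers to [o]. /liukujuriizg/ → liukujoriizg.
Rule 4 (final cluster simplification): /g/ is the second consonant of a word-final cluster /zg/, so it deletes. /liukujoriizg/ → liukujoriiz.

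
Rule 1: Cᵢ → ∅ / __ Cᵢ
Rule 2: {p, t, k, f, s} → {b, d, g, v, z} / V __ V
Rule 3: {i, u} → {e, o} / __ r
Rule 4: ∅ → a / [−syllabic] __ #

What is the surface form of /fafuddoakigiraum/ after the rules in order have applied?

favudoagigerauma

Rule 1 (degemination): /dd/ is a geminate; the first /d/ deletes. /fafuddoakigiraum/ → fafudoakigiraum.
Rule 2 (intervocalic voicing): /f/ is a voiceless obstruent between vowels /a/ and /u/, so it voices to [v]. /k/ is a voiceless obstruent between vowels /a/ and /i/, so it voices to [g]. /fafudoakigiraum/ → favudoagigiraum.
Rule 3 (pre-rhotic lowering): /i/ is a high vowel immediately before /r/, so it lowers to [e]. /favudoagigiraum/ → favudoagigeraum.
Rule 4 (final a-epenthesis): the form ends in the consonant /m/, so [a] is inserted word-finally. /favudoagigeraum/ → favudoagigerauma.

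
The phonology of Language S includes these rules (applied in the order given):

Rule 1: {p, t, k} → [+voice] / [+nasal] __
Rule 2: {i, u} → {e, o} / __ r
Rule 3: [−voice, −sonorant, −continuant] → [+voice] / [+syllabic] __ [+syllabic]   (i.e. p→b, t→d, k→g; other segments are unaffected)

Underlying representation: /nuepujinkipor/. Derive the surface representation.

Rule 1 (post-nasal voicing): /k/ is a voiceless stop immediately after the nasal /n/, so it voices to [g]. /nuepujinkipor/ → nuepujingipor.
Rule 2 (pre-rhotic lowering): no segment meets the environment; /nuepujingipor/ is unchanged.
Rule 3 (intervocalic voicing): /p/ is a voiceless stop between vowels /e/ and /u/, so it voices to [b]. /p/ is a voiceless stop between vowels /i/ and /o/, so it voices to [b]. /nuepujingipor/ → nuebujingibor.

nuebujingibor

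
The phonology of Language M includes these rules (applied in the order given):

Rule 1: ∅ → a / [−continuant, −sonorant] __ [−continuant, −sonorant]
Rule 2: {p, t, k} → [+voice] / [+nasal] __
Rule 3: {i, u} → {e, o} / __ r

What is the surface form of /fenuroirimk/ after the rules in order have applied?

fenoroerimg

Rule 1 (stop-cluster a-epenthesis): no segment meets the environment; /fenuroirimk/ is unchanged.
Rule 2 (post-nasal voicing): /k/ is a voiceless stop immediately after the nasal /m/, so it voices to [g]. /fenuroirimk/ → fenuroirimg.
Rule 3 (pre-rhotic lowering): /u/ is a high vowel immediately before /r/, so it lowers to [o]. /i/ is a high vowel immediately before /r/, so it lowers to [e]. /fenuroirimg/ → fenoroerimg.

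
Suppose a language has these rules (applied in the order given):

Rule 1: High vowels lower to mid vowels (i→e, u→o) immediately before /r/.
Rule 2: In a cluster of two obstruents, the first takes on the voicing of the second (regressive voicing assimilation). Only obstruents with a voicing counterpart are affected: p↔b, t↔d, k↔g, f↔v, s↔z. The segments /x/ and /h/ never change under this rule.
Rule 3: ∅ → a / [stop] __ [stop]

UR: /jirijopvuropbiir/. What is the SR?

Rule 1 (pre-rhotic lowering): /i/ is a high vowel immediately before /r/, so it lowers to [e]. /u/ is a high vowel immediately before /r/, so it lowers to [o]. /i/ is a high vowel immediately before /r/, so it lowers to [e]. /jirijopvuropbiir/ → jerijopvoropbier.
Rule 2 (regressive voicing assimilation): /p/ precedes the voiced obstruent /v/, so it voices to [b] by assimilation. /p/ precedes the voiced obstruent /b/, so it voices to [b] by assimilation. /jerijopvoropbier/ → jerijobvorobbier.
Rule 3 (stop-cluster a-epenthesis): /b/ and /b/ form a stop–stop cluster, so [a] is inserted between them. /jerijobvorobbier/ → jerijobvorobabier.

jerijobvorobabier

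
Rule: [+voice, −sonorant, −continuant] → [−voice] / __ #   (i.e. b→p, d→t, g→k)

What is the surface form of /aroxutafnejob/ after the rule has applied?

/b/ is a voiced stop in word-final position, so it devoices to [p].
Surface form: [aroxutafnejop].

aroxutafnejop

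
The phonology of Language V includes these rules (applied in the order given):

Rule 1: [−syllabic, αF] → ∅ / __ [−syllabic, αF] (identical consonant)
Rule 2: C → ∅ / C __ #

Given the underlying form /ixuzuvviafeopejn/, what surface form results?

ixuzuviafeopej

Rule 1 (degemination): /vv/ is a geminate; the first /v/ deletes. /ixuzuvviafeopejn/ → ixuzuviafeopejn.
Rule 2 (final cluster simplification): /n/ is the second consonant of a word-final cluster /jn/, so it deletes. /ixuzuviafeopejn/ → ixuzuviafeopej.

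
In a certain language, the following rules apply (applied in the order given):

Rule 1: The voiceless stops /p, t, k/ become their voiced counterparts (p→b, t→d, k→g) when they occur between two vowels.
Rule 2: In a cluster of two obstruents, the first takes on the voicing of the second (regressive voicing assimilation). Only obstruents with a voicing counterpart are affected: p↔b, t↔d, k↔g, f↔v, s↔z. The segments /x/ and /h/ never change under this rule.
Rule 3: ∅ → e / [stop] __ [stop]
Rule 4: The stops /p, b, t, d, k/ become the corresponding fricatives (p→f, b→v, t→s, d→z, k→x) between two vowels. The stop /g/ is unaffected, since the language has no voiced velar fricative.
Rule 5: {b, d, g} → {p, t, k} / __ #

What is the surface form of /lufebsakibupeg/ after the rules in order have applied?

Rule 1 (intervocalic voicing): /k/ is a voiceless stop between vowels /a/ and /i/, so it voices to [g]. /p/ is a voiceless stop between vowels /u/ and /e/, so it voices to [b]. /lufebsakibupeg/ → lufebsagibubeg.
Rule 2 (regressive voicing assimilation): /b/ precedes the voiceless obstruent /s/, so it devoices to [p] by assimilation. /lufebsagibubeg/ → lufepsagibubeg.
Rule 3 (stop-cluster e-epenthesis): no segment meets the environment; /lufepsagibubeg/ is unchanged.
Rule 4 (intervocalic spirantization): /b/ is a stop between vowels /i/ and /u/, so it spirantizes to the fricative [v]. /b/ is a stop between vowels /u/ and /e/, so it spirantizes to the fricative [v]. /lufepsagibubeg/ → lufepsagivuveg.
Rule 5 (final devoicing): /g/ is a voiced stop in word-final position, so it devoices to [k]. /lufepsagivuveg/ → lufepsagivuvek.

lufepsagivuvek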